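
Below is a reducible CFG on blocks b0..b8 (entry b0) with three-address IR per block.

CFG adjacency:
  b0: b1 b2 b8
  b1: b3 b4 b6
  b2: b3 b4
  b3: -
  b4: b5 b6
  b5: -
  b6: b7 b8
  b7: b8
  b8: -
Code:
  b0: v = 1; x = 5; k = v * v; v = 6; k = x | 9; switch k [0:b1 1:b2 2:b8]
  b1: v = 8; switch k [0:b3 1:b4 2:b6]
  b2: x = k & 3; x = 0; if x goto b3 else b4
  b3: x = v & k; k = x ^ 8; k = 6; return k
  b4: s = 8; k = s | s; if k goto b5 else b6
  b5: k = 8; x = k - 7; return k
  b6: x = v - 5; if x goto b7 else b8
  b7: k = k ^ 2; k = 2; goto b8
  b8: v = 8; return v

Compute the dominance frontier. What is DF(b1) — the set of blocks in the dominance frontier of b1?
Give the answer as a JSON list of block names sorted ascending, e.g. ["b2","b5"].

idom tree: b1←b0 b2←b0 b3←b0 b4←b0 b5←b4 b6←b0 b7←b6 b8←b0
Dom at joins:
  b3: preds {b1,b2}: {b0,b1} ∩ {b0,b2} = {b0}; idom=b0
  b4: preds {b1,b2}: {b0,b1} ∩ {b0,b2} = {b0}; idom=b0
  b6: preds {b1,b4}: {b0,b1} ∩ {b0,b4} = {b0}; idom=b0
  b8: preds {b0,b6,b7}: {b0} ∩ {b0,b6} ∩ {b0,b6,b7} = {b0}; idom=b0

DF derivation:
  join b3 pred b1: b1 stop@b0
  join b3 pred b2: b2 stop@b0
  join b4 pred b1: b1 stop@b0
  join b4 pred b2: b2 stop@b0
  join b6 pred b1: b1 stop@b0
  join b6 pred b4: b4 stop@b0
  join b8 pred b0: · stop@b0
  join b8 pred b6: b6 stop@b0
  join b8 pred b7: b7→b6 stop@b0
  b0 → ∅
  b1 → {b3,b4,b6}
  b2 → {b3,b4}
  b3 → ∅
  b4 → {b6}
  b5 → ∅
  b6 → {b8}
  b7 → {b8}
  b8 → ∅

DF(b1) = ["b3", "b4", "b6"]

Answer: ["b3", "b4", "b6"]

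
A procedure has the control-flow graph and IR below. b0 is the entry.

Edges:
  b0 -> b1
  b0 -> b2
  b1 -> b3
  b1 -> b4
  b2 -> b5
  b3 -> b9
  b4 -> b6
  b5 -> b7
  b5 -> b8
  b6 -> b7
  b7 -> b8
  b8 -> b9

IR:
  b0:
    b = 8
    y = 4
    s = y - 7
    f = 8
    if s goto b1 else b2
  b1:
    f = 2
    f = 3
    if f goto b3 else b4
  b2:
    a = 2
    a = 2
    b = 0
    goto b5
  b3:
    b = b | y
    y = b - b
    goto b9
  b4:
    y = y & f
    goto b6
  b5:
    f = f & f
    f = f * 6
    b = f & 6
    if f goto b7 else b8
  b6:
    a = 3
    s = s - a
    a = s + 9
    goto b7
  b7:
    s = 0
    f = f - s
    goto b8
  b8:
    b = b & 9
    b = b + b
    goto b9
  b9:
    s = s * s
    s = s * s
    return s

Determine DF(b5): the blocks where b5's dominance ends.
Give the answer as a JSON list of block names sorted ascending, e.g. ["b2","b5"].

idom tree: b1←b0 b2←b0 b3←b1 b4←b1 b5←b2 b6←b4 b7←b0 b8←b0 b9←b0
Join-block Dom:
  b7: preds {b5,b6}: {b0,b2,b5} ∩ {b0,b1,b4,b6} = {b0}; idom=b0
  b8: preds {b5,b7}: {b0,b2,b5} ∩ {b0,b7} = {b0}; idom=b0
  b9: preds {b3,b8}: {b0,b1,b3} ∩ {b0,b8} = {b0}; idom=b0

DF derivation:
  join b7 pred b5: b5→b2 stop@b0
  join b7 pred b6: b6→b4→b1 stop@b0
  join b8 pred b5: b5→b2 stop@b0
  join b8 pred b7: b7 stop@b0
  join b9 pred b3: b3→b1 stop@b0
  join b9 pred b8: b8 stop@b0
  b0 → ∅
  b1 → {b7,b9}
  b2 → {b7,b8}
  b3 → {b9}
  b4 → {b7}
  b5 → {b7,b8}
  b6 → {b7}
  b7 → {b8}
  b8 → {b9}
  b9 → ∅

DF(b5) = ["b7", "b8"]

Answer: ["b7", "b8"]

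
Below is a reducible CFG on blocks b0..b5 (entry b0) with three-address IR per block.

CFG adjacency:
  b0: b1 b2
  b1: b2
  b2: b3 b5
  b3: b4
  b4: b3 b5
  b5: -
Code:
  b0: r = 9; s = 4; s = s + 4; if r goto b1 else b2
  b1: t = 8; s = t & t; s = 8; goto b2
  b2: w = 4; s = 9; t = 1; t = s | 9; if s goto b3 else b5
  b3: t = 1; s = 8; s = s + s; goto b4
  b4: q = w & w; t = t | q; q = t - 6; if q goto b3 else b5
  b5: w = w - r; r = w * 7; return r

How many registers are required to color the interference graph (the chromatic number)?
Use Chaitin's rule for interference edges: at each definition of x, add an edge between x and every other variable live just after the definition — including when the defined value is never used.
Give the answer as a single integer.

Answer: 4

Analysis:
def/use:
  b0: def={r,s} ue=∅
  b1: def={s,t} ue=∅
  b2: def={s,t,w} ue=∅
  b3: def={s,t} ue=∅
  b4: def={q,t} ue={t,w}
  b5: def={r,w} ue={r,w}

Live sets:
  b0 li=∅ lo={r}
  b1 li={r} lo={r}
  b2 li={r} lo={r,w}
  b3 li={r,w} lo={r,t,w}
  b4 li={r,t,w} lo={r,w}
  b5 li={r,w} lo=∅

Interference:
  q — {r,t,w}
  r — {q,s,t,w}
  s — {r,t,w}
  t — {q,r,s,w}
  w — {q,r,s,t}

Colouring:
  clique {q,r,t,w} ⇒ need ≥ 4
  assign q→r3 r→r0 s→r3 t→r1 w→r2 — no edge inside a register ⇒ χ ≤ 4
  χ = 4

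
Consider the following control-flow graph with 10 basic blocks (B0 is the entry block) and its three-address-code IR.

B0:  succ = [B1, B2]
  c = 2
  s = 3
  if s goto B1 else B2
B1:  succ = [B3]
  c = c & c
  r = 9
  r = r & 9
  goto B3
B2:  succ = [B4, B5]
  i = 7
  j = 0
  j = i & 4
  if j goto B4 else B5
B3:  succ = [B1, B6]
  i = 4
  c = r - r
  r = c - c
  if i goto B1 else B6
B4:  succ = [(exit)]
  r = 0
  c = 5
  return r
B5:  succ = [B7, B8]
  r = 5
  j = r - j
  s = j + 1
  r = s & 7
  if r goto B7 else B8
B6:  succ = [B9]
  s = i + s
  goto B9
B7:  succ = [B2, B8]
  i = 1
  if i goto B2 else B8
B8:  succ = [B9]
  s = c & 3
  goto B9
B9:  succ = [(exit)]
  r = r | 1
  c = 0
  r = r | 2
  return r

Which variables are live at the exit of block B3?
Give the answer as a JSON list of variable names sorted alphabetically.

Answer: ["c", "i", "r", "s"]

Derivation:
def/use:
  B0: def={c,s} ue=∅
  B1: def={c,r} ue={c}
  B2: def={i,j} ue=∅
  B3: def={c,i,r} ue={r}
  B4: def={c,r} ue=∅
  B5: def={j,r,s} ue={j}
  B6: def={s} ue={i,s}
  B7: def={i} ue=∅
  B8: def={s} ue={c}
  B9: def={c,r} ue={r}

Backward fixpoint:
  B0: in=∅ out={c,s}
  B1: in={c,s} out={r,s}
  B2: in={c} out={c,j}
  B3: in={r,s} out={c,i,r,s}
  B4: in=∅ out=∅
  B5: in={c,j} out={c,r}
  B6: in={i,r,s} out={r}
  B7: in={c,r} out={c,r}
  B8: in={c,r} out={r}
  B9: in={r} out=∅

live-out(B3) = ["c", "i", "r", "s"]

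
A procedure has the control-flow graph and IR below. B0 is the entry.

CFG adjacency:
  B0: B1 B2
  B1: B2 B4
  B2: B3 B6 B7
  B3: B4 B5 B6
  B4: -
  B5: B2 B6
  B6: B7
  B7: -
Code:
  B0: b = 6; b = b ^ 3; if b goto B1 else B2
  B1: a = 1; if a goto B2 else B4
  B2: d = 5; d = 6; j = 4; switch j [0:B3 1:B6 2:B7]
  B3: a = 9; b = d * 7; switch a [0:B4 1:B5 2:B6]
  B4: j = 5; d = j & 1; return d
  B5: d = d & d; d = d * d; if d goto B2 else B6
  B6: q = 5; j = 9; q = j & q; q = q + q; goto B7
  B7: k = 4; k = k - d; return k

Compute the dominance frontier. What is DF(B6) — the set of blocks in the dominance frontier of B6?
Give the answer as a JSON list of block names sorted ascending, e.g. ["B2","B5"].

idom tree: B1←B0 B2←B0 B3←B2 B4←B0 B5←B3 B6←B2 B7←B2
Dom∩ at merges:
  B2: preds {B0,B1,B5}: {B0} ∩ {B0,B1} ∩ {B0,B2,B3,B5} = {B0}; idom=B0
  B4: preds {B1,B3}: {B0,B1} ∩ {B0,B2,B3} = {B0}; idom=B0
  B6: preds {B2,B3,B5}: {B0,B2} ∩ {B0,B2,B3} ∩ {B0,B2,B3,B5} = {B0,B2}; idom=B2
  B7: preds {B2,B6}: {B0,B2} ∩ {B0,B2,B6} = {B0,B2}; idom=B2

DF walk-up:
  join B2 pred B0: · stop@B0
  join B2 pred B1: B1 stop@B0
  join B2 pred B5: B5→B3→B2 stop@B0
  join B4 pred B1: B1 stop@B0
  join B4 pred B3: B3→B2 stop@B0
  join B6 pred B2: · stop@B2
  join B6 pred B3: B3 stop@B2
  join B6 pred B5: B5→B3 stop@B2
  join B7 pred B2: · stop@B2
  join B7 pred B6: B6 stop@B2
  DF(B0)=∅
  DF(B1)={B2,B4}
  DF(B2)={B2,B4}
  DF(B3)={B2,B4,B6}
  DF(B4)=∅
  DF(B5)={B2,B6}
  DF(B6)={B7}
  DF(B7)=∅

DF(B6) = ["B7"]

Answer: ["B7"]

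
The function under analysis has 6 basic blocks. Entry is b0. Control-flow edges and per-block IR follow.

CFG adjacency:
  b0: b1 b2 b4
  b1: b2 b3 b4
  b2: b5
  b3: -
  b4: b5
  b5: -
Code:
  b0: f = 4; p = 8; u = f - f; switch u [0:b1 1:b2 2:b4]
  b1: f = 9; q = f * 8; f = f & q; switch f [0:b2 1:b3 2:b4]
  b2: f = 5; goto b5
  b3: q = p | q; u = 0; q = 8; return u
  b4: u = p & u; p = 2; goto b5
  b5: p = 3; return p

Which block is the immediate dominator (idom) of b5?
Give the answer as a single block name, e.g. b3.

idom tree: b1←b0 b2←b0 b3←b1 b4←b0 b5←b0
Dom∩ at merges:
  b2: preds {b0,b1}: {b0} ∩ {b0,b1} = {b0}; idom=b0
  b4: preds {b0,b1}: {b0} ∩ {b0,b1} = {b0}; idom=b0
  b5: preds {b2,b4}: {b0,b2} ∩ {b0,b4} = {b0}; idom=b0

idom(b5) = b0

Answer: b0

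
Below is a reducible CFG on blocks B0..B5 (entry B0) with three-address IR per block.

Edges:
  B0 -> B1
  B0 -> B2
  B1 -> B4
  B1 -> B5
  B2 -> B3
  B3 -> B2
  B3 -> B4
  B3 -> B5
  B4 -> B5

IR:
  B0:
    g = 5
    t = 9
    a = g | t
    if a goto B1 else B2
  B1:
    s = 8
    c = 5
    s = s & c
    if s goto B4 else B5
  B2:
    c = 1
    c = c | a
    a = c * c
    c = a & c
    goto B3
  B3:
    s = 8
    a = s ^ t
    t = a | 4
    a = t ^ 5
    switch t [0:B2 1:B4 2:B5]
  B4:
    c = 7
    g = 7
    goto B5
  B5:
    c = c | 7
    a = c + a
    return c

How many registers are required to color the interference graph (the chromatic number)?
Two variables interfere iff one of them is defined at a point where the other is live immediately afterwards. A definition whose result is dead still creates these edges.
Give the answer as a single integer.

Block summaries:
  B0: {a,g,t} / ∅
  B1: {c,s} / ∅
  B2: {a,c} / {a}
  B3: {a,s,t} / {t}
  B4: {c,g} / ∅
  B5: {a,c} / {a,c}

Liveness:
  B0: in=∅ out={a,t}
  B1: in={a} out={a,c}
  B2: in={a,t} out={c,t}
  B3: in={c,t} out={a,c,t}
  B4: in={a} out={a,c}
  B5: in={a,c} out=∅

Conflict graph:
  a↔{c,g,s,t}
  c↔{a,g,s,t}
  g↔{a,c,t}
  s↔{a,c,t}
  t↔{a,c,g,s}

Colouring:
  lower bound: {a,c,g,t} mutually conflict ⇒ χ ≥ 4
  assign a→R0 c→R1 g→R3 s→R3 t→R2 — no edge inside a register ⇒ χ ≤ 4
  χ = 4

Answer: 4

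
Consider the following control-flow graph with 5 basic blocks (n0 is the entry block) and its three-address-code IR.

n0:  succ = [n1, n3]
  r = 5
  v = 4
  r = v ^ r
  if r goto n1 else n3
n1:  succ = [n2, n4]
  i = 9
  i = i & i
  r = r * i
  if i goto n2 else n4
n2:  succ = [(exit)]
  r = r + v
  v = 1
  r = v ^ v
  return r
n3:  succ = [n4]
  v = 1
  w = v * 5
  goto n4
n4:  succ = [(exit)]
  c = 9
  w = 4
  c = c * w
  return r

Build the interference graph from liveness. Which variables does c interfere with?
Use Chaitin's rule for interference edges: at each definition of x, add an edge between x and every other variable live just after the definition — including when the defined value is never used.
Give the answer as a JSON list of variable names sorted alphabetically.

Answer: ["r", "w"]

Analysis:
Per-block:
  n0: {r,v} / ∅
  n1: {i,r} / {r}
  n2: {r,v} / {r,v}
  n3: {v,w} / ∅
  n4: {c,w} / {r}

Backward fixpoint:
  live n0: ∅→{r,v}
  live n1: {r,v}→{r,v}
  live n2: {r,v}→∅
  live n3: {r}→{r}
  live n4: {r}→∅

Interfere edges:
  c — {r,w}
  i — {r,v}
  r — {c,i,v,w}
  v — {i,r}
  w — {c,r}

N(c) = ["r", "w"]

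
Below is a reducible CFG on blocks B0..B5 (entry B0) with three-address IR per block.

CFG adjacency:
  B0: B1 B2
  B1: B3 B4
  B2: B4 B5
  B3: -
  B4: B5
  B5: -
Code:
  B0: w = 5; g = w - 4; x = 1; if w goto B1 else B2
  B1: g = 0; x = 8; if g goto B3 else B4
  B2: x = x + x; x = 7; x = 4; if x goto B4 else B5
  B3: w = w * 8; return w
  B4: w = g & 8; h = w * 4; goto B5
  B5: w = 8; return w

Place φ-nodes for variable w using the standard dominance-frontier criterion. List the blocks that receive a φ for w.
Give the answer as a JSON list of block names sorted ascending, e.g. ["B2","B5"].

Answer: ["B5"]

Working:
idom tree: B1←B0 B2←B0 B3←B1 B4←B0 B5←B0
Dom at joins:
  B4: preds {B1,B2}: {B0,B1} ∩ {B0,B2} = {B0}; idom=B0
  B5: preds {B2,B4}: {B0,B2} ∩ {B0,B4} = {B0}; idom=B0

DF derivation:
  B4←B1: walk B1 to B0
  B4←B2: walk B2 to B0
  B5←B2: walk B2 to B0
  B5←B4: walk B4 to B0
  B0 → ∅
  B1 → {B4}
  B2 → {B4,B5}
  B3 → ∅
  B4 → {B5}
  B5 → ∅

φ for w: defs {B0,B3,B4,B5}
  DF⁺ = {B5}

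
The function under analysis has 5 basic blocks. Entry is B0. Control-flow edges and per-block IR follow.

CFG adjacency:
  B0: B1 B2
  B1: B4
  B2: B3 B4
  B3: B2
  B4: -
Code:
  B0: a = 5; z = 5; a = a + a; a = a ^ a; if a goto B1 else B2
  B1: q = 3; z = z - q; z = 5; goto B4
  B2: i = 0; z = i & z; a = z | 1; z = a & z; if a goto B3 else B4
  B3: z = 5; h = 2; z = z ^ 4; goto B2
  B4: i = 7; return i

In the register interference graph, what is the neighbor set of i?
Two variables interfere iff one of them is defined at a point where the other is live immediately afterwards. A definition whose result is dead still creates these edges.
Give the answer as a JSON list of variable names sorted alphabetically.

Answer: ["z"]

Analysis:
Per-block:
  B0: def={a,z} ue=∅
  B1: def={q,z} ue={z}
  B2: def={a,i,z} ue={z}
  B3: def={h,z} ue=∅
  B4: def={i} ue=∅

Live sets:
  live B0: ∅→{z}
  live B1: {z}→∅
  live B2: {z}→∅
  live B3: ∅→{z}
  live B4: ∅→∅

Interference:
  a — {z}
  h — {z}
  i — {z}
  q — {z}
  z — {a,h,i,q}

N(i) = ["z"]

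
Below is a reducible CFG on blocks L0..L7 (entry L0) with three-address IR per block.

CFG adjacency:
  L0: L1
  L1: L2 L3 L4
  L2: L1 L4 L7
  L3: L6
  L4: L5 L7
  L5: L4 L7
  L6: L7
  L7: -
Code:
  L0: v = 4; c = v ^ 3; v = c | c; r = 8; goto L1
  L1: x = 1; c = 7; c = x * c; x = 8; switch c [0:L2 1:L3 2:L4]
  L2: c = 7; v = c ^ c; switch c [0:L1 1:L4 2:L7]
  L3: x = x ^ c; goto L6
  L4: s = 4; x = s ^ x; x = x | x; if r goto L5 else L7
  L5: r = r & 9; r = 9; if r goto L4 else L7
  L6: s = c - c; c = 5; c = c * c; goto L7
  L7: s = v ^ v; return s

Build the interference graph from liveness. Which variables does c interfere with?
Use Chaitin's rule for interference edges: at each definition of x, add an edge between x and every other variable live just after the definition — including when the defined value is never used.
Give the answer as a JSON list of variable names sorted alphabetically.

def/use:
  L0 def {c,r,v} use ∅
  L1 def {c,x} use ∅
  L2 def {c,v} use ∅
  L3 def {x} use {c,x}
  L4 def {s,x} use {r,x}
  L5 def {r} use {r}
  L6 def {c,s} use {c}
  L7 def {s} use {v}

Live sets:
  L0 li=∅ lo={r,v}
  L1 li={r,v} lo={c,r,v,x}
  L2 li={r,x} lo={r,v,x}
  L3 li={c,v,x} lo={c,v}
  L4 li={r,v,x} lo={r,v,x}
  L5 li={r,v,x} lo={r,v,x}
  L6 li={c,v} lo={v}
  L7 li={v} lo=∅

Interfere edges:
  c: {r,v,x}
  r: {c,s,v,x}
  s: {r,v,x}
  v: {c,r,s,x}
  x: {c,r,s,v}

N(c) = ["r", "v", "x"]

Answer: ["r", "v", "x"]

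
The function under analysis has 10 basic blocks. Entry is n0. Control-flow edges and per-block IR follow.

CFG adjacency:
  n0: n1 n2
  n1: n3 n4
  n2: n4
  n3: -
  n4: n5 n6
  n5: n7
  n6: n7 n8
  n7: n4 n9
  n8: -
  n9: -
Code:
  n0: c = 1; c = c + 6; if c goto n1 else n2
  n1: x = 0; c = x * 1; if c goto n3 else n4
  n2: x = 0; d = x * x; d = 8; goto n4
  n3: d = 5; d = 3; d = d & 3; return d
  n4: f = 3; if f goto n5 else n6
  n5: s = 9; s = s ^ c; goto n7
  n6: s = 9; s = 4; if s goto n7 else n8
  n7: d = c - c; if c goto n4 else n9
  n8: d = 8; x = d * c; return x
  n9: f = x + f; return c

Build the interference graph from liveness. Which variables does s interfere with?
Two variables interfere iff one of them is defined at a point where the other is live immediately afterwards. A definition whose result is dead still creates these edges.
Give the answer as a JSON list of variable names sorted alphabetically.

Answer: ["c", "f", "x"]

Analysis:
def/use:
  n0 def {c} use ∅
  n1 def {c,x} use ∅
  n2 def {d,x} use ∅
  n3 def {d} use ∅
  n4 def {f} use ∅
  n5 def {s} use {c}
  n6 def {s} use ∅
  n7 def {d} use {c}
  n8 def {d,x} use {c}
  n9 def {f} use {c,f,x}

Backward fixpoint:
  n0: in=∅ out={c}
  n1: in=∅ out={c,x}
  n2: in={c} out={c,x}
  n3: in=∅ out=∅
  n4: in={c,x} out={c,f,x}
  n5: in={c,f,x} out={c,f,x}
  n6: in={c,f,x} out={c,f,x}
  n7: in={c,f,x} out={c,f,x}
  n8: in={c} out=∅
  n9: in={c,f,x} out=∅

Interference:
  c: {d,f,s,x}
  d: {c,f,x}
  f: {c,d,s,x}
  s: {c,f,x}
  x: {c,d,f,s}

N(s) = ["c", "f", "x"]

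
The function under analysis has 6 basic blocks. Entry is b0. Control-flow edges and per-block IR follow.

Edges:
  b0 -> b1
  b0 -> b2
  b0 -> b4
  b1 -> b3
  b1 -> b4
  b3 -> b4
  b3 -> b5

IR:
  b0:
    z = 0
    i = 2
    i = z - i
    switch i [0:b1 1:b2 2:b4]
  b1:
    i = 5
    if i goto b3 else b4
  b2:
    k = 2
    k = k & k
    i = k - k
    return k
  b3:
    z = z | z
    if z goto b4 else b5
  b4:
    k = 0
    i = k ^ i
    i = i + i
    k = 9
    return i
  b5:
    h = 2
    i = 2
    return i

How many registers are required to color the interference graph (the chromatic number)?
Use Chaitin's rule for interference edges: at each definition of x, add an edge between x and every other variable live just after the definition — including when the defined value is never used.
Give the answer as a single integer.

Block summaries:
  b0: def={i,z} ue=∅
  b1: def={i} ue=∅
  b2: def={i,k} ue=∅
  b3: def={z} ue={z}
  b4: def={i,k} ue={i}
  b5: def={h,i} ue=∅

Liveness:
  b0: in=∅ out={i,z}
  b1: in={z} out={i,z}
  b2: in=∅ out=∅
  b3: in={i,z} out={i}
  b4: in={i} out=∅
  b5: in=∅ out=∅

Interference:
  h: ∅
  i: {k,z}
  k: {i}
  z: {i}

Chromatic number:
  lower bound: {i,k} mutually conflict ⇒ χ ≥ 2
  2-colouring: r0={h,i}  r1={k,z}
  χ = 2

Answer: 2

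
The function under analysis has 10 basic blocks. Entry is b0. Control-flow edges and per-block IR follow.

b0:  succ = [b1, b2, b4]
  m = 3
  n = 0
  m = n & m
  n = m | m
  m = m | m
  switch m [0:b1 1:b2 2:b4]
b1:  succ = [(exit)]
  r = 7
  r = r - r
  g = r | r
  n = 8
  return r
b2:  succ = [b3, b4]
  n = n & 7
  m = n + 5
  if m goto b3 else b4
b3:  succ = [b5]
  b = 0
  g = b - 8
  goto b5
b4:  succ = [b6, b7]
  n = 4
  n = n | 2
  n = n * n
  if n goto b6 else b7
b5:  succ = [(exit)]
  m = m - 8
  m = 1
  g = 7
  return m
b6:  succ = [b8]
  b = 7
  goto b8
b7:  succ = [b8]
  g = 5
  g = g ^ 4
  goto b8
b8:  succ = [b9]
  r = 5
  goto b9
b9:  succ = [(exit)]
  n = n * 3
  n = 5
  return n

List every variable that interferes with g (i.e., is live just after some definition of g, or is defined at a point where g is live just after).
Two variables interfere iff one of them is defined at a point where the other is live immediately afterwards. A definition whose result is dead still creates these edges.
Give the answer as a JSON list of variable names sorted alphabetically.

def/use:
  b0 def {m,n} use ∅
  b1 def {g,n,r} use ∅
  b2 def {m,n} use {n}
  b3 def {b,g} use ∅
  b4 def {n} use ∅
  b5 def {g,m} use {m}
  b6 def {b} use ∅
  b7 def {g} use ∅
  b8 def {r} use ∅
  b9 def {n} use {n}

Live sets:
  live b0: ∅→{n}
  live b1: ∅→∅
  live b2: {n}→{m}
  live b3: {m}→{m}
  live b4: ∅→{n}
  live b5: {m}→∅
  live b6: {n}→{n}
  live b7: {n}→{n}
  live b8: {n}→{n}
  live b9: {n}→∅

Interference:
  b — {m,n}
  g — {m,n,r}
  m — {b,g,n}
  n — {b,g,m,r}
  r — {g,n}

N(g) = ["m", "n", "r"]

Answer: ["m", "n", "r"]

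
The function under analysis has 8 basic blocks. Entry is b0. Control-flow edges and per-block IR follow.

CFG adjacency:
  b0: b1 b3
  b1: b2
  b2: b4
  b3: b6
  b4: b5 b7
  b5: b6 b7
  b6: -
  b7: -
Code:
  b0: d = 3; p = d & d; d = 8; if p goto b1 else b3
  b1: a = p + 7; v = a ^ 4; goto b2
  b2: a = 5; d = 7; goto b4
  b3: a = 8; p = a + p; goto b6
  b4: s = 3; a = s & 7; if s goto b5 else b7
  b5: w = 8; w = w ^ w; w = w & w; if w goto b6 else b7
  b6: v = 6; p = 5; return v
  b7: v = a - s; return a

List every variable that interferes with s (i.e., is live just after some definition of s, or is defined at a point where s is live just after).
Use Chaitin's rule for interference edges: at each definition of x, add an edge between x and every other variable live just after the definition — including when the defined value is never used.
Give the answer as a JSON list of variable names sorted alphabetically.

Per-block:
  b0: def={d,p} ue=∅
  b1: def={a,v} ue={p}
  b2: def={a,d} ue=∅
  b3: def={a,p} ue={p}
  b4: def={a,s} ue=∅
  b5: def={w} ue=∅
  b6: def={p,v} ue=∅
  b7: def={v} ue={a,s}

Liveness:
  live b0: ∅→{p}
  live b1: {p}→∅
  live b2: ∅→∅
  live b3: {p}→∅
  live b4: ∅→{a,s}
  live b5: {a,s}→{a,s}
  live b6: ∅→∅
  live b7: {a,s}→∅

Conflict graph:
  a — {p,s,v,w}
  d — {p}
  p — {a,d,v}
  s — {a,w}
  v — {a,p}
  w — {a,s}

N(s) = ["a", "w"]

Answer: ["a", "w"]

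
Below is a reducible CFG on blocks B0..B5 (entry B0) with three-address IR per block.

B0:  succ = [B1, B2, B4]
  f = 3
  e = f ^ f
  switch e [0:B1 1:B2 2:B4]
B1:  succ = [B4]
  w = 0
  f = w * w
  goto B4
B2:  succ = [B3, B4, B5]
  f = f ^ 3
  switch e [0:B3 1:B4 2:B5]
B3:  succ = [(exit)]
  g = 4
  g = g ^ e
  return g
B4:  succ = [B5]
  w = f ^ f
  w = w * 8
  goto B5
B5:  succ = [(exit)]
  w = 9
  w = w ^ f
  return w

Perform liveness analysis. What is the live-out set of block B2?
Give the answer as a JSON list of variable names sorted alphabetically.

Answer: ["e", "f"]

Working:
Block summaries:
  B0 def {e,f} use ∅
  B1 def {f,w} use ∅
  B2 def {f} use {e,f}
  B3 def {g} use {e}
  B4 def {w} use {f}
  B5 def {w} use {f}

Backward fixpoint:
  live B0: ∅→{e,f}
  live B1: ∅→{f}
  live B2: {e,f}→{e,f}
  live B3: {e}→∅
  live B4: {f}→{f}
  live B5: {f}→∅

live-out(B2) = ["e", "f"]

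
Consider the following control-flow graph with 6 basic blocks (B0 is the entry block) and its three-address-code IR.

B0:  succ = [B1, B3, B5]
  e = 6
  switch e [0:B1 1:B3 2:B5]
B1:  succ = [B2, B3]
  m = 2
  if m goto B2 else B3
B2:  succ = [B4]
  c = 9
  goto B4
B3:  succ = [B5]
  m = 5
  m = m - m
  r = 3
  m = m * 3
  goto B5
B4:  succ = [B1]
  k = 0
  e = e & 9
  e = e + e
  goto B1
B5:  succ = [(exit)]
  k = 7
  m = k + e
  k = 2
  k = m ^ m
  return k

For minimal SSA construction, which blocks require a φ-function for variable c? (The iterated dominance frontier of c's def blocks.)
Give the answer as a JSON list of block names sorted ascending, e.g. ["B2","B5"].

Answer: ["B1", "B3", "B5"]

Derivation:
idom tree: B1←B0 B2←B1 B3←B0 B4←B2 B5←B0
Dom at joins:
  B1: preds {B0,B4}: {B0} ∩ {B0,B1,B2,B4} = {B0}; idom=B0
  B3: preds {B0,B1}: {B0} ∩ {B0,B1} = {B0}; idom=B0
  B5: preds {B0,B3}: {B0} ∩ {B0,B3} = {B0}; idom=B0

DF derivation:
  join B1 pred B0: · stop@B0
  join B1 pred B4: B4→B2→B1 stop@B0
  join B3 pred B0: · stop@B0
  join B3 pred B1: B1 stop@B0
  join B5 pred B0: · stop@B0
  join B5 pred B3: B3 stop@B0
  DF(B0)=∅
  DF(B1)={B1,B3}
  DF(B2)={B1}
  DF(B3)={B5}
  DF(B4)={B1}
  DF(B5)=∅

φ for c: defs {B2}
  DF⁺ = {B1,B3,B5}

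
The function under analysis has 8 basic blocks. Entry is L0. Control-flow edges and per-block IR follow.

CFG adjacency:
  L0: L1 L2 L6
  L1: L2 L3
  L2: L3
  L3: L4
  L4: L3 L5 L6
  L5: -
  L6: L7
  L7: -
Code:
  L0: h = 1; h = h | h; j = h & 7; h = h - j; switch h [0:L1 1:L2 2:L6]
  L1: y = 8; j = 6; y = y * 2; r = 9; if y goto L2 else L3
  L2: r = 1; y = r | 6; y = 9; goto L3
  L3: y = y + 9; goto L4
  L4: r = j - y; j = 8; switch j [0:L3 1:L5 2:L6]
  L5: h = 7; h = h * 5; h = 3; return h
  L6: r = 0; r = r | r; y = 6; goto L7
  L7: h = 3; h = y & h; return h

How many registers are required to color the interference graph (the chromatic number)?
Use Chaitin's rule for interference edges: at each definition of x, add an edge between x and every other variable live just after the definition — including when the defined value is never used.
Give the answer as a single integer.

Answer: 3

Analysis:
Per-block:
  L0 def {h,j} use ∅
  L1 def {j,r,y} use ∅
  L2 def {r,y} use ∅
  L3 def {y} use {y}
  L4 def {j,r} use {j,y}
  L5 def {h} use ∅
  L6 def {r,y} use ∅
  L7 def {h} use {y}

Live sets:
  L0: in=∅ out={j}
  L1: in=∅ out={j,y}
  L2: in={j} out={j,y}
  L3: in={j,y} out={j,y}
  L4: in={j,y} out={j,y}
  L5: in=∅ out=∅
  L6: in=∅ out={y}
  L7: in={y} out=∅

Interference:
  h — {j,y}
  j — {h,r,y}
  r — {j,y}
  y — {h,j,r}

Registers:
  {h,j,y} pairwise interfere (3-clique) ⇒ χ ≥ 3
  3-colouring: r0={j}  r1={y}  r2={h,r}
  χ = 3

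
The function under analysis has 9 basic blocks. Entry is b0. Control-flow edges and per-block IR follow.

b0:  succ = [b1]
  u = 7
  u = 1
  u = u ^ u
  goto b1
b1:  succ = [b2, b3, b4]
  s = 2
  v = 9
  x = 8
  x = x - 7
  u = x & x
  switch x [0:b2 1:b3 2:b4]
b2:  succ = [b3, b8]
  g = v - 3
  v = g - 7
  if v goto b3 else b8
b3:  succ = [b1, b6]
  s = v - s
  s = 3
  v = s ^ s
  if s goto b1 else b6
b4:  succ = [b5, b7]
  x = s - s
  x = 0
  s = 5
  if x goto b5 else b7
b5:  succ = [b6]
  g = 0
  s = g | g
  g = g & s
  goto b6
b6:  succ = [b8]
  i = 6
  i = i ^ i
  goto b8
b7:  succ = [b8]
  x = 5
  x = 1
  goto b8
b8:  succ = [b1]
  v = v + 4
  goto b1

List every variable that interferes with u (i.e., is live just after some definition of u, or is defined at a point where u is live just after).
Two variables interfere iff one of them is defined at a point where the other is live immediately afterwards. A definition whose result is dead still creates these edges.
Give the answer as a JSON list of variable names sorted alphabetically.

Per-block:
  b0 def {u} use ∅
  b1 def {s,u,v,x} use ∅
  b2 def {g,v} use {v}
  b3 def {s,v} use {s,v}
  b4 def {s,x} use {s}
  b5 def {g,s} use ∅
  b6 def {i} use ∅
  b7 def {x} use ∅
  b8 def {v} use {v}

Liveness:
  b0 li=∅ lo=∅
  b1 li=∅ lo={s,v}
  b2 li={s,v} lo={s,v}
  b3 li={s,v} lo={v}
  b4 li={s,v} lo={v}
  b5 li={v} lo={v}
  b6 li={v} lo={v}
  b7 li={v} lo={v}
  b8 li={v} lo=∅

Conflict graph:
  g↔{s,v}
  i↔{v}
  s↔{g,u,v,x}
  u↔{s,v,x}
  v↔{g,i,s,u,x}
  x↔{s,u,v}

N(u) = ["s", "v", "x"]

Answer: ["s", "v", "x"]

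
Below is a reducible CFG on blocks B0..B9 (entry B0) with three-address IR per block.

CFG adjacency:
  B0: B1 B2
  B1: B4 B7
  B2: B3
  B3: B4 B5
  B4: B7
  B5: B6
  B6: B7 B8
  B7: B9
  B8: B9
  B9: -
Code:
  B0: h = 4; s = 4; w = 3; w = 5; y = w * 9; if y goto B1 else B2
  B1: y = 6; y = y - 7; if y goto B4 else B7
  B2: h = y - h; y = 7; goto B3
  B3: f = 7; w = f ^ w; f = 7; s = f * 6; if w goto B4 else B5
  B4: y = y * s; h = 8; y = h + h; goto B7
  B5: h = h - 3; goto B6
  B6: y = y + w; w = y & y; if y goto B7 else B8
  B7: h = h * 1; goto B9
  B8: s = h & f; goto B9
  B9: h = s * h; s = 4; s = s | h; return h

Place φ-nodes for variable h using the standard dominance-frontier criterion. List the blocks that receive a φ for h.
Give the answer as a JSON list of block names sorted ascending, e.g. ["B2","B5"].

Answer: ["B4", "B7", "B9"]

Derivation:
idom tree: B1←B0 B2←B0 B3←B2 B4←B0 B5←B3 B6←B5 B7←B0 B8←B6 B9←B0
Dom at joins:
  B4: preds {B1,B3}: {B0,B1} ∩ {B0,B2,B3} = {B0}; idom=B0
  B7: preds {B1,B4,B6}: {B0,B1} ∩ {B0,B4} ∩ {B0,B2,B3,B5,B6} = {B0}; idom=B0
  B9: preds {B7,B8}: {B0,B7} ∩ {B0,B2,B3,B5,B6,B8} = {B0}; idom=B0

DF derivation:
  join B4 pred B1: B1 stop@B0
  join B4 pred B3: B3→B2 stop@B0
  join B7 pred B1: B1 stop@B0
  join B7 pred B4: B4 stop@B0
  join B7 pred B6: B6→B5→B3→B2 stop@B0
  join B9 pred B7: B7 stop@B0
  join B9 pred B8: B8→B6→B5→B3→B2 stop@B0
  B0: DF=∅
  B1: DF={B4,B7}
  B2: DF={B4,B7,B9}
  B3: DF={B4,B7,B9}
  B4: DF={B7}
  B5: DF={B7,B9}
  B6: DF={B7,B9}
  B7: DF={B9}
  B8: DF={B9}
  B9: DF=∅

φ for h: defs {B0,B2,B4,B5,B7,B9}
  DF⁺ = {B4,B7,B9}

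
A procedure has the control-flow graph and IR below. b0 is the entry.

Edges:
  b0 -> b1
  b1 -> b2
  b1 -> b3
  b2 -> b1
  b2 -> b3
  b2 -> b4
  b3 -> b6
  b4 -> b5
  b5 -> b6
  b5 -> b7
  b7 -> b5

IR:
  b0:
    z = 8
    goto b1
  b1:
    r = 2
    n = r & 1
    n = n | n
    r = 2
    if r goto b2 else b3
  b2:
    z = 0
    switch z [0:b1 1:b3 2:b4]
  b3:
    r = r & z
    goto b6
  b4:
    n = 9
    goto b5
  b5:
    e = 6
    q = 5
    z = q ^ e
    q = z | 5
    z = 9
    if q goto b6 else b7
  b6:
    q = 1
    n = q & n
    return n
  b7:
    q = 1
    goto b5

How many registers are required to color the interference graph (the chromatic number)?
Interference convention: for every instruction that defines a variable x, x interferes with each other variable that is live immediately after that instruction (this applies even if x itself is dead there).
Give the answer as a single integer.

Answer: 3

Working:
Block summaries:
  b0 def {z} use ∅
  b1 def {n,r} use ∅
  b2 def {z} use ∅
  b3 def {r} use {r,z}
  b4 def {n} use ∅
  b5 def {e,q,z} use ∅
  b6 def {n,q} use {n}
  b7 def {q} use ∅

Backward fixpoint:
  b0 li=∅ lo={z}
  b1 li={z} lo={n,r,z}
  b2 li={n,r} lo={n,r,z}
  b3 li={n,r,z} lo={n}
  b4 li=∅ lo={n}
  b5 li={n} lo={n}
  b6 li={n} lo=∅
  b7 li={n} lo={n}

Conflict graph:
  e: {n,q}
  n: {e,q,r,z}
  q: {e,n,z}
  r: {n,z}
  z: {n,q,r}

Registers:
  {e,n,q} pairwise interfere (3-clique) ⇒ χ ≥ 3
  3-colouring: r0={n}  r1={q,r}  r2={e,z}
  χ = 3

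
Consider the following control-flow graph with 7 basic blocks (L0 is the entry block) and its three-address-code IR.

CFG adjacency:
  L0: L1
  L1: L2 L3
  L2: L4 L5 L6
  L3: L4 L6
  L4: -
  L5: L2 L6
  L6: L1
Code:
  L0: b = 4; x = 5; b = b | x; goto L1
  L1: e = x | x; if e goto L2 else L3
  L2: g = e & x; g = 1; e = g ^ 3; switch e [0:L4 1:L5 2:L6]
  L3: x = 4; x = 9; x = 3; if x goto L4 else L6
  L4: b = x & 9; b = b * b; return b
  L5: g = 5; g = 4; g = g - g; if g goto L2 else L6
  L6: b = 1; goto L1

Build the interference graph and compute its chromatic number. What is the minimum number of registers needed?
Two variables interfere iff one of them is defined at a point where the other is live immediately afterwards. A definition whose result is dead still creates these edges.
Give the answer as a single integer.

Answer: 3

Derivation:
Block summaries:
  L0 def {b,x} use ∅
  L1 def {e} use {x}
  L2 def {e,g} use {e,x}
  L3 def {x} use ∅
  L4 def {b} use {x}
  L5 def {g} use ∅
  L6 def {b} use ∅

Live sets:
  live L0: ∅→{x}
  live L1: {x}→{e,x}
  live L2: {e,x}→{e,x}
  live L3: ∅→{x}
  live L4: {x}→∅
  live L5: {e,x}→{e,x}
  live L6: {x}→{x}

Interference:
  b: {x}
  e: {g,x}
  g: {e,x}
  x: {b,e,g}

Colouring:
  {e,g,x} pairwise interfere (3-clique) ⇒ χ ≥ 3
  assign b→c1 e→c1 g→c2 x→c0 — no edge inside a register ⇒ χ ≤ 3
  χ = 3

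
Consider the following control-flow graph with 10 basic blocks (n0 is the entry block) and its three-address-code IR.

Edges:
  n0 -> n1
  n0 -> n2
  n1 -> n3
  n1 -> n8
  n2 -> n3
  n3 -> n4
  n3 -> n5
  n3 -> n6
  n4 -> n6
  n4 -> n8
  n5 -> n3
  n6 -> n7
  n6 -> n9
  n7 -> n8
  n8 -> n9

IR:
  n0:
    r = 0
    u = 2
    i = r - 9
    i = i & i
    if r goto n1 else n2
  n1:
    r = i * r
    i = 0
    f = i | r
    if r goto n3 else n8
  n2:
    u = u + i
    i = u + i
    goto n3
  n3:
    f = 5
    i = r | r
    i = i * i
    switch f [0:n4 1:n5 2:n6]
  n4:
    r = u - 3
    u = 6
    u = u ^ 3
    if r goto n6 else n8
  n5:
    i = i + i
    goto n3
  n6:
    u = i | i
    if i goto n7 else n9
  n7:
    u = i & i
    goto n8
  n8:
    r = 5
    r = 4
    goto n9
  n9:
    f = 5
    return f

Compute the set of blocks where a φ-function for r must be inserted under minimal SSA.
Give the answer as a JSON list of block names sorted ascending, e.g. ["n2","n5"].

Answer: ["n3", "n6", "n8", "n9"]

Analysis:
idom tree: n1←n0 n2←n0 n3←n0 n4←n3 n5←n3 n6←n3 n7←n6 n8←n0 n9←n0
Dom∩ at merges:
  n3: preds {n1,n2,n5}: {n0,n1} ∩ {n0,n2} ∩ {n0,n3,n5} = {n0}; idom=n0
  n6: preds {n3,n4}: {n0,n3} ∩ {n0,n3,n4} = {n0,n3}; idom=n3
  n8: preds {n1,n4,n7}: {n0,n1} ∩ {n0,n3,n4} ∩ {n0,n3,n6,n7} = {n0}; idom=n0
  n9: preds {n6,n8}: {n0,n3,n6} ∩ {n0,n8} = {n0}; idom=n0

Frontier:
  n3←n1: walk n1 to n0
  n3←n2: walk n2 to n0
  n3←n5: walk n5→n3 to n0
  n6←n3: walk · to n3
  n6←n4: walk n4 to n3
  n8←n1: walk n1 to n0
  n8←n4: walk n4→n3 to n0
  n8←n7: walk n7→n6→n3 to n0
  n9←n6: walk n6→n3 to n0
  n9←n8: walk n8 to n0
  DF(n0)=∅
  DF(n1)={n3,n8}
  DF(n2)={n3}
  DF(n3)={n3,n8,n9}
  DF(n4)={n6,n8}
  DF(n5)={n3}
  DF(n6)={n8,n9}
  DF(n7)={n8}
  DF(n8)={n9}
  DF(n9)=∅

φ for r: defs {n0,n1,n4,n8}
  DF⁺ = {n3,n6,n8,n9}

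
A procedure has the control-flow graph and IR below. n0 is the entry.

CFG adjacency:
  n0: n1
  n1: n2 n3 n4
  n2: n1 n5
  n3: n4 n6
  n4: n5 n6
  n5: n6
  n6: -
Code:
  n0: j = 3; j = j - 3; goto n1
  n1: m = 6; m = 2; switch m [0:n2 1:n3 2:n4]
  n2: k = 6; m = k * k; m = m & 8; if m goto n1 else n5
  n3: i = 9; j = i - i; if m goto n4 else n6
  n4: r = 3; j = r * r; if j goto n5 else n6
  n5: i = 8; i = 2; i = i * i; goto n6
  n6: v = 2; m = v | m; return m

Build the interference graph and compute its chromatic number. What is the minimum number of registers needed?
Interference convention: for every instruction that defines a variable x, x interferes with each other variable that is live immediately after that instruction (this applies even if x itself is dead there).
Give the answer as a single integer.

Block summaries:
  n0: def={j} ue=∅
  n1: def={m} ue=∅
  n2: def={k,m} ue=∅
  n3: def={i,j} ue={m}
  n4: def={j,r} ue=∅
  n5: def={i} ue=∅
  n6: def={m,v} ue={m}

Backward fixpoint:
  n0 li=∅ lo=∅
  n1 li=∅ lo={m}
  n2 li=∅ lo={m}
  n3 li={m} lo={m}
  n4 li={m} lo={m}
  n5 li={m} lo={m}
  n6 li={m} lo=∅

Conflict graph:
  i↔{m}
  j↔{m}
  k↔∅
  m↔{i,j,r,v}
  r↔{m}
  v↔{m}

Chromatic number:
  lower bound: {i,m} mutually conflict ⇒ χ ≥ 2
  2-colouring: c0={k,m}  c1={i,j,r,v}
  χ = 2

Answer: 2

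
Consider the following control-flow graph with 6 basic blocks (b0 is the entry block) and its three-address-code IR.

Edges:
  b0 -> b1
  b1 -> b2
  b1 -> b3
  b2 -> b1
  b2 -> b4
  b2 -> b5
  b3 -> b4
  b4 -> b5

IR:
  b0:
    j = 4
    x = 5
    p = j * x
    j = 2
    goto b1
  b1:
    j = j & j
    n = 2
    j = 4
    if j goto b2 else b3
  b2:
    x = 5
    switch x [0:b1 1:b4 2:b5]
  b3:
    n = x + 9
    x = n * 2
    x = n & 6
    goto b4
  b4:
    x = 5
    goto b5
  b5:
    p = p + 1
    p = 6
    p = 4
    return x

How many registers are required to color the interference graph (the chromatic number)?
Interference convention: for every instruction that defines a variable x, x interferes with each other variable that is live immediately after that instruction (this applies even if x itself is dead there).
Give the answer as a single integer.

Per-block:
  b0: {j,p,x} / ∅
  b1: {j,n} / {j}
  b2: {x} / ∅
  b3: {n,x} / {x}
  b4: {x} / ∅
  b5: {p} / {p,x}

Live sets:
  b0: in=∅ out={j,p,x}
  b1: in={j,p,x} out={j,p,x}
  b2: in={j,p} out={j,p,x}
  b3: in={p,x} out={p}
  b4: in={p} out={p,x}
  b5: in={p,x} out=∅

Conflict graph:
  j — {p,x}
  n — {p,x}
  p — {j,n,x}
  x — {j,n,p}

Colouring:
  {j,p,x} pairwise interfere (3-clique) ⇒ χ ≥ 3
  assign j→r2 n→r2 p→r0 x→r1 — no edge inside a register ⇒ χ ≤ 3
  χ = 3

Answer: 3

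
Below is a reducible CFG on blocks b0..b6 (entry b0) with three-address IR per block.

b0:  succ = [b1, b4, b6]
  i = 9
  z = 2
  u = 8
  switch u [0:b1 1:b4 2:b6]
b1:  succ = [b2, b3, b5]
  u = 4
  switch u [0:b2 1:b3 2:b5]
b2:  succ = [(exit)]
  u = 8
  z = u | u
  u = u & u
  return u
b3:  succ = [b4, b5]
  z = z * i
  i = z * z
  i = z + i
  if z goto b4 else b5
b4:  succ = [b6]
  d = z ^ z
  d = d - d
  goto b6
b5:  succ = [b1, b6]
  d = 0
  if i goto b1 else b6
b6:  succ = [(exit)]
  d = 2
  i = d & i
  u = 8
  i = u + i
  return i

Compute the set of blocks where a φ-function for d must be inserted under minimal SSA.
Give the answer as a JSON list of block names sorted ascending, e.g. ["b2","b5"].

Answer: ["b1", "b4", "b6"]

Derivation:
idom tree: b1←b0 b2←b1 b3←b1 b4←b0 b5←b1 b6←b0
Join-block Dom:
  b1: preds {b0,b5}: {b0} ∩ {b0,b1,b5} = {b0}; idom=b0
  b4: preds {b0,b3}: {b0} ∩ {b0,b1,b3} = {b0}; idom=b0
  b5: preds {b1,b3}: {b0,b1} ∩ {b0,b1,b3} = {b0,b1}; idom=b1
  b6: preds {b0,b4,b5}: {b0} ∩ {b0,b4} ∩ {b0,b1,b5} = {b0}; idom=b0

DF derivation:
  join b1 pred b0: · stop@b0
  join b1 pred b5: b5→b1 stop@b0
  join b4 pred b0: · stop@b0
  join b4 pred b3: b3→b1 stop@b0
  join b5 pred b1: · stop@b1
  join b5 pred b3: b3 stop@b1
  join b6 pred b0: · stop@b0
  join b6 pred b4: b4 stop@b0
  join b6 pred b5: b5→b1 stop@b0
  b0 → ∅
  b1 → {b1,b4,b6}
  b2 → ∅
  b3 → {b4,b5}
  b4 → {b6}
  b5 → {b1,b6}
  b6 → ∅

φ for d: defs {b4,b5,b6}
  DF⁺ = {b1,b4,b6}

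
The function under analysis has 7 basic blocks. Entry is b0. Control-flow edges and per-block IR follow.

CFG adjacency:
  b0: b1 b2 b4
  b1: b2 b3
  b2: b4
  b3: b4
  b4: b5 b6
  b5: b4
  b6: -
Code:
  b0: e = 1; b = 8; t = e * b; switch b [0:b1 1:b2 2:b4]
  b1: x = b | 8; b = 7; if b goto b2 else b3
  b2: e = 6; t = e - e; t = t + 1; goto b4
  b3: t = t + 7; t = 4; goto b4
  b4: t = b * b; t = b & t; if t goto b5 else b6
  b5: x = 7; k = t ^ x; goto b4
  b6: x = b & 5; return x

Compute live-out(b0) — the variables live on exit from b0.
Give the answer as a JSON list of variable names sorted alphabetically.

def/use:
  b0: def={b,e,t} ue=∅
  b1: def={b,x} ue={b}
  b2: def={e,t} ue=∅
  b3: def={t} ue={t}
  b4: def={t} ue={b}
  b5: def={k,x} ue={t}
  b6: def={x} ue={b}

Liveness:
  b0: in=∅ out={b,t}
  b1: in={b,t} out={b,t}
  b2: in={b} out={b}
  b3: in={b,t} out={b}
  b4: in={b} out={b,t}
  b5: in={b,t} out={b}
  b6: in={b} out=∅

live-out(b0) = ["b", "t"]

Answer: ["b", "t"]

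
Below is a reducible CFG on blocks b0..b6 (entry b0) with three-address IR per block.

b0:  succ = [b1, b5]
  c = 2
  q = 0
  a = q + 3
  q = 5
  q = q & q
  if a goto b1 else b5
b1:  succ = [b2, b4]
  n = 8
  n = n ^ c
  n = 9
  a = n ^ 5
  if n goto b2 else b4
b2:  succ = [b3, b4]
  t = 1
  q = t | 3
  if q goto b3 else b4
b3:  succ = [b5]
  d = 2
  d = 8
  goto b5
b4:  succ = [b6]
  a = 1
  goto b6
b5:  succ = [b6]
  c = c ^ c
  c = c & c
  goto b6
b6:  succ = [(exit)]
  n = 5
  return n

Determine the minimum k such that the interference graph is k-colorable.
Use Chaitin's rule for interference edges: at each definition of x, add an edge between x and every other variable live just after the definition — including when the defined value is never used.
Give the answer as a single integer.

Answer: 3

Derivation:
Block summaries:
  b0 def {a,c,q} use ∅
  b1 def {a,n} use {c}
  b2 def {q,t} use ∅
  b3 def {d} use ∅
  b4 def {a} use ∅
  b5 def {c} use {c}
  b6 def {n} use ∅

Live sets:
  live b0: ∅→{c}
  live b1: {c}→{c}
  live b2: {c}→{c}
  live b3: {c}→{c}
  live b4: ∅→∅
  live b5: {c}→∅
  live b6: ∅→∅

Interfere edges:
  a↔{c,n,q}
  c↔{a,d,n,q,t}
  d↔{c}
  n↔{a,c}
  q↔{a,c}
  t↔{c}

Colouring:
  lower bound: {a,c,n} mutually conflict ⇒ χ ≥ 3
  assign a→r1 c→r0 d→r1 n→r2 q→r2 t→r1 — no edge inside a register ⇒ χ ≤ 3
  χ = 3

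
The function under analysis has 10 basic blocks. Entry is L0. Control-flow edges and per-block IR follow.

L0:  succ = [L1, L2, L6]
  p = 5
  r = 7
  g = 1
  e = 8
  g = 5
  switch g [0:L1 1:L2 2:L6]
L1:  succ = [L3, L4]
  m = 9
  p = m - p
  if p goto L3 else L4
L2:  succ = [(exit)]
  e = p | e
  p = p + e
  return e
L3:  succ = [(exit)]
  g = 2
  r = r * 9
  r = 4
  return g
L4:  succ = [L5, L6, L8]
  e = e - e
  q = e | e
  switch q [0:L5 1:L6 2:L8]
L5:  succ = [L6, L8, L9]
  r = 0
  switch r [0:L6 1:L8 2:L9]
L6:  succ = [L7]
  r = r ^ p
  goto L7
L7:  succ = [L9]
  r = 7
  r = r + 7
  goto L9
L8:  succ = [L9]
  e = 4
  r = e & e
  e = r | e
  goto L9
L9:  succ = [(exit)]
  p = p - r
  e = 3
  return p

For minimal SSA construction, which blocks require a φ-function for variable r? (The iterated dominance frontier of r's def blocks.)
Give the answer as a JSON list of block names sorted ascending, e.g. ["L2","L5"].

idom tree: L1←L0 L2←L0 L3←L1 L4←L1 L5←L4 L6←L0 L7←L6 L8←L4 L9←L0
Join-block Dom:
  L6: preds {L0,L4,L5}: {L0} ∩ {L0,L1,L4} ∩ {L0,L1,L4,L5} = {L0}; idom=L0
  L8: preds {L4,L5}: {L0,L1,L4} ∩ {L0,L1,L4,L5} = {L0,L1,L4}; idom=L4
  L9: preds {L5,L7,L8}: {L0,L1,L4,L5} ∩ {L0,L6,L7} ∩ {L0,L1,L4,L8} = {L0}; idom=L0

DF walk-up:
  L6←L0: walk · to L0
  L6←L4: walk L4→L1 to L0
  L6←L5: walk L5→L4→L1 to L0
  L8←L4: walk · to L4
  L8←L5: walk L5 to L4
  L9←L5: walk L5→L4→L1 to L0
  L9←L7: walk L7→L6 to L0
  L9←L8: walk L8→L4→L1 to L0
  DF(L0)=∅
  DF(L1)={L6,L9}
  DF(L2)=∅
  DF(L3)=∅
  DF(L4)={L6,L9}
  DF(L5)={L6,L8,L9}
  DF(L6)={L9}
  DF(L7)={L9}
  DF(L8)={L9}
  DF(L9)=∅

φ for r: defs {L0,L3,L5,L6,L7,L8}
  DF⁺ = {L6,L8,L9}

Answer: ["L6", "L8", "L9"]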